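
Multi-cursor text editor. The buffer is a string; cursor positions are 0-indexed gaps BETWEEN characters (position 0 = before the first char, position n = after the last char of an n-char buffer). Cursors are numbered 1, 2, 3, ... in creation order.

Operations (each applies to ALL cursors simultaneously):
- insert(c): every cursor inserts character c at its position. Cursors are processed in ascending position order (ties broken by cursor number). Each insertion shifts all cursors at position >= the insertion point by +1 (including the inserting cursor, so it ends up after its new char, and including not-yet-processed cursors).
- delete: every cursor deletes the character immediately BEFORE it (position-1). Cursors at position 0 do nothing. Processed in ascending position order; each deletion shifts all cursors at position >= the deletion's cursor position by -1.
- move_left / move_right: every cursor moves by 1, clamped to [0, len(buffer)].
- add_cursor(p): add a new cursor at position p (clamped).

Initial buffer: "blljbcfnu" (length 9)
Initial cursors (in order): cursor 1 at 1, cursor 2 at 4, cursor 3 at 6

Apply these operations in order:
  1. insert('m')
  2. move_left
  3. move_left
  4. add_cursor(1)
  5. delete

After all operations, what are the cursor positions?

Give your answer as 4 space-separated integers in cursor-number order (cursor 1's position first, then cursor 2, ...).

After op 1 (insert('m')): buffer="bmlljmbcmfnu" (len 12), cursors c1@2 c2@6 c3@9, authorship .1...2..3...
After op 2 (move_left): buffer="bmlljmbcmfnu" (len 12), cursors c1@1 c2@5 c3@8, authorship .1...2..3...
After op 3 (move_left): buffer="bmlljmbcmfnu" (len 12), cursors c1@0 c2@4 c3@7, authorship .1...2..3...
After op 4 (add_cursor(1)): buffer="bmlljmbcmfnu" (len 12), cursors c1@0 c4@1 c2@4 c3@7, authorship .1...2..3...
After op 5 (delete): buffer="mljmcmfnu" (len 9), cursors c1@0 c4@0 c2@2 c3@4, authorship 1..2.3...

Answer: 0 2 4 0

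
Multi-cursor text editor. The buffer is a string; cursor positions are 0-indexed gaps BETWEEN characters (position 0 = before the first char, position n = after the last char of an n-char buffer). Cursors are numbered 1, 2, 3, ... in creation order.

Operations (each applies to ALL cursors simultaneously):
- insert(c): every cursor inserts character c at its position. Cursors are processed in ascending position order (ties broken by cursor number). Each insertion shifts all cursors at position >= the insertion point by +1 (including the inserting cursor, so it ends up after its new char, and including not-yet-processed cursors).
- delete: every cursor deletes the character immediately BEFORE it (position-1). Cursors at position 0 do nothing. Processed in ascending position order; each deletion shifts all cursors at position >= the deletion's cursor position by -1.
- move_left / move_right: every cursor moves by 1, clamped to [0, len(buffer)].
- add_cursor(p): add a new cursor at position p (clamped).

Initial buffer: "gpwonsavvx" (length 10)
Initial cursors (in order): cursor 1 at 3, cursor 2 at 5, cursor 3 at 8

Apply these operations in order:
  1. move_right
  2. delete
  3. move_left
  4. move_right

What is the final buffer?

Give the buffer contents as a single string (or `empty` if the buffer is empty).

After op 1 (move_right): buffer="gpwonsavvx" (len 10), cursors c1@4 c2@6 c3@9, authorship ..........
After op 2 (delete): buffer="gpwnavx" (len 7), cursors c1@3 c2@4 c3@6, authorship .......
After op 3 (move_left): buffer="gpwnavx" (len 7), cursors c1@2 c2@3 c3@5, authorship .......
After op 4 (move_right): buffer="gpwnavx" (len 7), cursors c1@3 c2@4 c3@6, authorship .......

Answer: gpwnavx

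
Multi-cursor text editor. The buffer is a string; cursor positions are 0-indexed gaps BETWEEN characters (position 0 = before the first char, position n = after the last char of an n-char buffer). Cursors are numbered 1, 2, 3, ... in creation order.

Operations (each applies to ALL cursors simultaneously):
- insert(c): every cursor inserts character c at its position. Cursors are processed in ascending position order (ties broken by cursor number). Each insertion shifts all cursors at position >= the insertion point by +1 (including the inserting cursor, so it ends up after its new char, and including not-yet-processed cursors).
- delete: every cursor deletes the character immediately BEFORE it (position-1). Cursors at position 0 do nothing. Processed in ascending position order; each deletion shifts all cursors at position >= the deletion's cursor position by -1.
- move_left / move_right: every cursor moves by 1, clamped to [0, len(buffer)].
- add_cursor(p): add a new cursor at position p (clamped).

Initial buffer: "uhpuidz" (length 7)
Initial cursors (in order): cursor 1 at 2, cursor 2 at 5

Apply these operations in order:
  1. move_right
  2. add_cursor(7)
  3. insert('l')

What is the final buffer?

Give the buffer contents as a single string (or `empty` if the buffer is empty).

Answer: uhpluidlzl

Derivation:
After op 1 (move_right): buffer="uhpuidz" (len 7), cursors c1@3 c2@6, authorship .......
After op 2 (add_cursor(7)): buffer="uhpuidz" (len 7), cursors c1@3 c2@6 c3@7, authorship .......
After op 3 (insert('l')): buffer="uhpluidlzl" (len 10), cursors c1@4 c2@8 c3@10, authorship ...1...2.3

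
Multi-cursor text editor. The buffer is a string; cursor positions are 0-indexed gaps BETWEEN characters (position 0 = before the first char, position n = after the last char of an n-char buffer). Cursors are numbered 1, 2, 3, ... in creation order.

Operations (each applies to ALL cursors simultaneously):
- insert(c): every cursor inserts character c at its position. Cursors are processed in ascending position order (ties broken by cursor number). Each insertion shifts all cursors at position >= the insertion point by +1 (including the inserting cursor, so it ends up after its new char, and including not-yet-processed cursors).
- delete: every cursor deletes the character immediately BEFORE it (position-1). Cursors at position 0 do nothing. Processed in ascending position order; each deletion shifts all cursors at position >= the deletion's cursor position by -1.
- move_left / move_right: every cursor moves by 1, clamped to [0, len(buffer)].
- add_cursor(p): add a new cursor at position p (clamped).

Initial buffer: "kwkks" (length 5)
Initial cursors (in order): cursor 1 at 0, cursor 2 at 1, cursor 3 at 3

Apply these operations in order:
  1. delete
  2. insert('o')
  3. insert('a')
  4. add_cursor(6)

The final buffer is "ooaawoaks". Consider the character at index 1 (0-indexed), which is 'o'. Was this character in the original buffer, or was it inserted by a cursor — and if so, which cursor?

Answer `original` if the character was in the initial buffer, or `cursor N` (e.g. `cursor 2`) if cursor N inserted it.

After op 1 (delete): buffer="wks" (len 3), cursors c1@0 c2@0 c3@1, authorship ...
After op 2 (insert('o')): buffer="oowoks" (len 6), cursors c1@2 c2@2 c3@4, authorship 12.3..
After op 3 (insert('a')): buffer="ooaawoaks" (len 9), cursors c1@4 c2@4 c3@7, authorship 1212.33..
After op 4 (add_cursor(6)): buffer="ooaawoaks" (len 9), cursors c1@4 c2@4 c4@6 c3@7, authorship 1212.33..
Authorship (.=original, N=cursor N): 1 2 1 2 . 3 3 . .
Index 1: author = 2

Answer: cursor 2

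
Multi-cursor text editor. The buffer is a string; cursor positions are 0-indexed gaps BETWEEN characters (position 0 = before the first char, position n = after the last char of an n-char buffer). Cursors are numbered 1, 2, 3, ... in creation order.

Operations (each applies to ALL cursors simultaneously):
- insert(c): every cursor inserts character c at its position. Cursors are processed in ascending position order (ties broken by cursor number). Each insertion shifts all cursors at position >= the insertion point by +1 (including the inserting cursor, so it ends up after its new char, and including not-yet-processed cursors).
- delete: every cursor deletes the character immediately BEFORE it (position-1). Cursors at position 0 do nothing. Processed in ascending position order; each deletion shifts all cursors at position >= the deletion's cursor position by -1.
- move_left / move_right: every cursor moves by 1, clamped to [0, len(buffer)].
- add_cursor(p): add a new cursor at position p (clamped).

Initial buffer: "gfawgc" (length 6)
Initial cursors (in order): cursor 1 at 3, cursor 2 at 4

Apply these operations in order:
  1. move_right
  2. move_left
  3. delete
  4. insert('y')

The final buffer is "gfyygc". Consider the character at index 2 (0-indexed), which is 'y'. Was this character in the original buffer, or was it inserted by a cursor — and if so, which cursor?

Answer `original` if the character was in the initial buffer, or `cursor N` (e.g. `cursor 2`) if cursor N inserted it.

Answer: cursor 1

Derivation:
After op 1 (move_right): buffer="gfawgc" (len 6), cursors c1@4 c2@5, authorship ......
After op 2 (move_left): buffer="gfawgc" (len 6), cursors c1@3 c2@4, authorship ......
After op 3 (delete): buffer="gfgc" (len 4), cursors c1@2 c2@2, authorship ....
After op 4 (insert('y')): buffer="gfyygc" (len 6), cursors c1@4 c2@4, authorship ..12..
Authorship (.=original, N=cursor N): . . 1 2 . .
Index 2: author = 1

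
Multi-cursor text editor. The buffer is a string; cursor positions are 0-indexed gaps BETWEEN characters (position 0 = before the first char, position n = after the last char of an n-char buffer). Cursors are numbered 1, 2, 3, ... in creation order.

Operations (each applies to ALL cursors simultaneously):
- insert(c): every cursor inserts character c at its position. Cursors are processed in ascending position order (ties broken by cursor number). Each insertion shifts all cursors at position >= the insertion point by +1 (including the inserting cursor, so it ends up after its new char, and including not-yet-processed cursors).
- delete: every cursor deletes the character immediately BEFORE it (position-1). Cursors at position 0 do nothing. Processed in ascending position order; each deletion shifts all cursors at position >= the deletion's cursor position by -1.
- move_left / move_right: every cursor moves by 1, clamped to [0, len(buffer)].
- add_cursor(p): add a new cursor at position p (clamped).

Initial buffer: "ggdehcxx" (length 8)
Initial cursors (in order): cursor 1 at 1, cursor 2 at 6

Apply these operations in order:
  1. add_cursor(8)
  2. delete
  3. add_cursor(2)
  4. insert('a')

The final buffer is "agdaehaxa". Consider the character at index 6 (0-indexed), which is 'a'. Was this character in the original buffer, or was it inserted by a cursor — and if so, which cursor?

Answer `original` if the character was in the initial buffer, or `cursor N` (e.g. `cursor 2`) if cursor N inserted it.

After op 1 (add_cursor(8)): buffer="ggdehcxx" (len 8), cursors c1@1 c2@6 c3@8, authorship ........
After op 2 (delete): buffer="gdehx" (len 5), cursors c1@0 c2@4 c3@5, authorship .....
After op 3 (add_cursor(2)): buffer="gdehx" (len 5), cursors c1@0 c4@2 c2@4 c3@5, authorship .....
After op 4 (insert('a')): buffer="agdaehaxa" (len 9), cursors c1@1 c4@4 c2@7 c3@9, authorship 1..4..2.3
Authorship (.=original, N=cursor N): 1 . . 4 . . 2 . 3
Index 6: author = 2

Answer: cursor 2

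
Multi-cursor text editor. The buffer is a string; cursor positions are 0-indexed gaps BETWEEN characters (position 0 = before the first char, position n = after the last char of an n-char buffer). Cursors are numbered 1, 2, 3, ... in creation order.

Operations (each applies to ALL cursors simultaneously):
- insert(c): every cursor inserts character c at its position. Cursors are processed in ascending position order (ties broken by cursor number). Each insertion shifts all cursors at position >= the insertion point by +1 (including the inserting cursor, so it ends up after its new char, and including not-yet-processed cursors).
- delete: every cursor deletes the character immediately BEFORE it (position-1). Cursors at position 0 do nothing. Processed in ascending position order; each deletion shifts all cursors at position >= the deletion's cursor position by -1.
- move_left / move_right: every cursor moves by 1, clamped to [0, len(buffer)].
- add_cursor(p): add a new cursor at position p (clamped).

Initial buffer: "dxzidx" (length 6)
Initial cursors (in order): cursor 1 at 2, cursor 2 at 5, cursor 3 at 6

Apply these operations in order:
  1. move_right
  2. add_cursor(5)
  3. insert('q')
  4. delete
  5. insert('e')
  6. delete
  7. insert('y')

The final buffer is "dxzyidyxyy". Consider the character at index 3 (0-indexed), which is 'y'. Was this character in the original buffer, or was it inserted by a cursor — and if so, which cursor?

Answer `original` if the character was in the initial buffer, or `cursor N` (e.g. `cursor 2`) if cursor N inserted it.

Answer: cursor 1

Derivation:
After op 1 (move_right): buffer="dxzidx" (len 6), cursors c1@3 c2@6 c3@6, authorship ......
After op 2 (add_cursor(5)): buffer="dxzidx" (len 6), cursors c1@3 c4@5 c2@6 c3@6, authorship ......
After op 3 (insert('q')): buffer="dxzqidqxqq" (len 10), cursors c1@4 c4@7 c2@10 c3@10, authorship ...1..4.23
After op 4 (delete): buffer="dxzidx" (len 6), cursors c1@3 c4@5 c2@6 c3@6, authorship ......
After op 5 (insert('e')): buffer="dxzeidexee" (len 10), cursors c1@4 c4@7 c2@10 c3@10, authorship ...1..4.23
After op 6 (delete): buffer="dxzidx" (len 6), cursors c1@3 c4@5 c2@6 c3@6, authorship ......
After op 7 (insert('y')): buffer="dxzyidyxyy" (len 10), cursors c1@4 c4@7 c2@10 c3@10, authorship ...1..4.23
Authorship (.=original, N=cursor N): . . . 1 . . 4 . 2 3
Index 3: author = 1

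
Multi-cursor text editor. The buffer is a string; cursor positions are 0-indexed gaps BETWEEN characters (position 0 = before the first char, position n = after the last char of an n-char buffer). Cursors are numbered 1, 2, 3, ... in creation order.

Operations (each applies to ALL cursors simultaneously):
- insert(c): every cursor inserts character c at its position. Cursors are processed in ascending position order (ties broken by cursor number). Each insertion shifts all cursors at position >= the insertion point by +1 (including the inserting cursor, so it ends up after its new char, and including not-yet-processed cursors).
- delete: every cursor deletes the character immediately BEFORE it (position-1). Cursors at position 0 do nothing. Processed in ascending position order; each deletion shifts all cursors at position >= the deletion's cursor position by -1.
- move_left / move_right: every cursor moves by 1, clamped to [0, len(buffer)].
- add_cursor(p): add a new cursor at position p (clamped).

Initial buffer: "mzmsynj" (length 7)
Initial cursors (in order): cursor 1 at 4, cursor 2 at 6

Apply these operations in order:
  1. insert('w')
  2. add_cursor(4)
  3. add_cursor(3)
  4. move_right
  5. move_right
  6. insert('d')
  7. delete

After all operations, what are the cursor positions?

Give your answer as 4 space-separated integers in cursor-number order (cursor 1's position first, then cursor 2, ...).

Answer: 7 9 6 5

Derivation:
After op 1 (insert('w')): buffer="mzmswynwj" (len 9), cursors c1@5 c2@8, authorship ....1..2.
After op 2 (add_cursor(4)): buffer="mzmswynwj" (len 9), cursors c3@4 c1@5 c2@8, authorship ....1..2.
After op 3 (add_cursor(3)): buffer="mzmswynwj" (len 9), cursors c4@3 c3@4 c1@5 c2@8, authorship ....1..2.
After op 4 (move_right): buffer="mzmswynwj" (len 9), cursors c4@4 c3@5 c1@6 c2@9, authorship ....1..2.
After op 5 (move_right): buffer="mzmswynwj" (len 9), cursors c4@5 c3@6 c1@7 c2@9, authorship ....1..2.
After op 6 (insert('d')): buffer="mzmswdydndwjd" (len 13), cursors c4@6 c3@8 c1@10 c2@13, authorship ....14.3.12.2
After op 7 (delete): buffer="mzmswynwj" (len 9), cursors c4@5 c3@6 c1@7 c2@9, authorship ....1..2.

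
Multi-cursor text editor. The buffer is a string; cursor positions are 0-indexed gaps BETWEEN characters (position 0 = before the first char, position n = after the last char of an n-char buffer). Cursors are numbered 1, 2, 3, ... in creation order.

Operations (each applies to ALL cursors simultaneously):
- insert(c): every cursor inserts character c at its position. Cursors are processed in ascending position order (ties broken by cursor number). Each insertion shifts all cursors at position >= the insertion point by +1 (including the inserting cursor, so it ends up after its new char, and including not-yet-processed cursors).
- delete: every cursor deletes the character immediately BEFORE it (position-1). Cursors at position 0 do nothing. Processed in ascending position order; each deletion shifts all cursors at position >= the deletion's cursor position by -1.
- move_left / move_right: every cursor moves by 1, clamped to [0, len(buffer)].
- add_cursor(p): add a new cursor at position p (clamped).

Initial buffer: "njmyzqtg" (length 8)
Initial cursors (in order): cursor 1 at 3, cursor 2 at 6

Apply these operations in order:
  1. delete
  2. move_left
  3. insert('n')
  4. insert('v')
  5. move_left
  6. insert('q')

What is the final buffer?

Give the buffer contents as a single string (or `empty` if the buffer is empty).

Answer: nnqvjynqvztg

Derivation:
After op 1 (delete): buffer="njyztg" (len 6), cursors c1@2 c2@4, authorship ......
After op 2 (move_left): buffer="njyztg" (len 6), cursors c1@1 c2@3, authorship ......
After op 3 (insert('n')): buffer="nnjynztg" (len 8), cursors c1@2 c2@5, authorship .1..2...
After op 4 (insert('v')): buffer="nnvjynvztg" (len 10), cursors c1@3 c2@7, authorship .11..22...
After op 5 (move_left): buffer="nnvjynvztg" (len 10), cursors c1@2 c2@6, authorship .11..22...
After op 6 (insert('q')): buffer="nnqvjynqvztg" (len 12), cursors c1@3 c2@8, authorship .111..222...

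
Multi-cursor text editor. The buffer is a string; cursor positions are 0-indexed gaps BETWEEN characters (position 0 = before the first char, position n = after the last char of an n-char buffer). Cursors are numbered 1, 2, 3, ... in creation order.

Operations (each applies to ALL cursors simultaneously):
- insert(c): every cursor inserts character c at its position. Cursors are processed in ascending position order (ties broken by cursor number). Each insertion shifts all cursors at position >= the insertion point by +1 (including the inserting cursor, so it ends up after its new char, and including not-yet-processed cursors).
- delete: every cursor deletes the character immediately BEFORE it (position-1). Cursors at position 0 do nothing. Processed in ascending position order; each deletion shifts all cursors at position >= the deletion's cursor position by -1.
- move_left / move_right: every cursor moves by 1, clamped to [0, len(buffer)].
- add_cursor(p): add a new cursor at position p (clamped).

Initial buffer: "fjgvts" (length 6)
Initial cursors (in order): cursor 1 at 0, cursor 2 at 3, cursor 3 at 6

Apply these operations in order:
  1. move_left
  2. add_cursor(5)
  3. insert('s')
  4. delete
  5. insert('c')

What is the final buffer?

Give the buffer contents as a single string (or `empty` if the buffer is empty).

Answer: cfjcgvtccs

Derivation:
After op 1 (move_left): buffer="fjgvts" (len 6), cursors c1@0 c2@2 c3@5, authorship ......
After op 2 (add_cursor(5)): buffer="fjgvts" (len 6), cursors c1@0 c2@2 c3@5 c4@5, authorship ......
After op 3 (insert('s')): buffer="sfjsgvtsss" (len 10), cursors c1@1 c2@4 c3@9 c4@9, authorship 1..2...34.
After op 4 (delete): buffer="fjgvts" (len 6), cursors c1@0 c2@2 c3@5 c4@5, authorship ......
After op 5 (insert('c')): buffer="cfjcgvtccs" (len 10), cursors c1@1 c2@4 c3@9 c4@9, authorship 1..2...34.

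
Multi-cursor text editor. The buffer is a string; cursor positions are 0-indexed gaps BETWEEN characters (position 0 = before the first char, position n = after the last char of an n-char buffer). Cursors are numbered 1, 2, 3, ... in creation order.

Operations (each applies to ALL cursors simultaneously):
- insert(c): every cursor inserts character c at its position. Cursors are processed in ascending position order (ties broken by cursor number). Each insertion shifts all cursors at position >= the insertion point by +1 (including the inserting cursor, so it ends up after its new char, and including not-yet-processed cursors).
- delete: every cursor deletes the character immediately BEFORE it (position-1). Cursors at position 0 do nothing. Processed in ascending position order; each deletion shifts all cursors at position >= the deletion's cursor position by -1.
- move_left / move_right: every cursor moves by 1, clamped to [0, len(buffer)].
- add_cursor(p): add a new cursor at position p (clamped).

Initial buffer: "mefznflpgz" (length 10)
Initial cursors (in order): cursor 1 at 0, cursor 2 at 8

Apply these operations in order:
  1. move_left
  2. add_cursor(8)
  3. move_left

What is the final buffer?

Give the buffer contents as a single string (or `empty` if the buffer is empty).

Answer: mefznflpgz

Derivation:
After op 1 (move_left): buffer="mefznflpgz" (len 10), cursors c1@0 c2@7, authorship ..........
After op 2 (add_cursor(8)): buffer="mefznflpgz" (len 10), cursors c1@0 c2@7 c3@8, authorship ..........
After op 3 (move_left): buffer="mefznflpgz" (len 10), cursors c1@0 c2@6 c3@7, authorship ..........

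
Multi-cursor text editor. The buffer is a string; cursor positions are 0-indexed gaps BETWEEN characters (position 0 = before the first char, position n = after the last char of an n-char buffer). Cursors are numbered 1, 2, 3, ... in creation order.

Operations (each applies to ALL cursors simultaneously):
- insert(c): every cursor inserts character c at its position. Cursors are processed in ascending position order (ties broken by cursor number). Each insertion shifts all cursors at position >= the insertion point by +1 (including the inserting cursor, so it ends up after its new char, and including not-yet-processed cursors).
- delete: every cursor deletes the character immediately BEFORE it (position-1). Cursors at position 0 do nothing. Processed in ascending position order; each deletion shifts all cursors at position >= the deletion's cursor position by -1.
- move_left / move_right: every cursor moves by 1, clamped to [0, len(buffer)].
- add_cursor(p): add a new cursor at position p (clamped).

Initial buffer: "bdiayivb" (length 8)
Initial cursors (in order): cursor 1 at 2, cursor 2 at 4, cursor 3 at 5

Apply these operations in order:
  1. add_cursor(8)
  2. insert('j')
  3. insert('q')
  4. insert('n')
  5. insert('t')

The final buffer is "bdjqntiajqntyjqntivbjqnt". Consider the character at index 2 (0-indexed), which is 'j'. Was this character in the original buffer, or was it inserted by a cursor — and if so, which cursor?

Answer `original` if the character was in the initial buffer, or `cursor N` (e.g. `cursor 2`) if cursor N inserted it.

Answer: cursor 1

Derivation:
After op 1 (add_cursor(8)): buffer="bdiayivb" (len 8), cursors c1@2 c2@4 c3@5 c4@8, authorship ........
After op 2 (insert('j')): buffer="bdjiajyjivbj" (len 12), cursors c1@3 c2@6 c3@8 c4@12, authorship ..1..2.3...4
After op 3 (insert('q')): buffer="bdjqiajqyjqivbjq" (len 16), cursors c1@4 c2@8 c3@11 c4@16, authorship ..11..22.33...44
After op 4 (insert('n')): buffer="bdjqniajqnyjqnivbjqn" (len 20), cursors c1@5 c2@10 c3@14 c4@20, authorship ..111..222.333...444
After op 5 (insert('t')): buffer="bdjqntiajqntyjqntivbjqnt" (len 24), cursors c1@6 c2@12 c3@17 c4@24, authorship ..1111..2222.3333...4444
Authorship (.=original, N=cursor N): . . 1 1 1 1 . . 2 2 2 2 . 3 3 3 3 . . . 4 4 4 4
Index 2: author = 1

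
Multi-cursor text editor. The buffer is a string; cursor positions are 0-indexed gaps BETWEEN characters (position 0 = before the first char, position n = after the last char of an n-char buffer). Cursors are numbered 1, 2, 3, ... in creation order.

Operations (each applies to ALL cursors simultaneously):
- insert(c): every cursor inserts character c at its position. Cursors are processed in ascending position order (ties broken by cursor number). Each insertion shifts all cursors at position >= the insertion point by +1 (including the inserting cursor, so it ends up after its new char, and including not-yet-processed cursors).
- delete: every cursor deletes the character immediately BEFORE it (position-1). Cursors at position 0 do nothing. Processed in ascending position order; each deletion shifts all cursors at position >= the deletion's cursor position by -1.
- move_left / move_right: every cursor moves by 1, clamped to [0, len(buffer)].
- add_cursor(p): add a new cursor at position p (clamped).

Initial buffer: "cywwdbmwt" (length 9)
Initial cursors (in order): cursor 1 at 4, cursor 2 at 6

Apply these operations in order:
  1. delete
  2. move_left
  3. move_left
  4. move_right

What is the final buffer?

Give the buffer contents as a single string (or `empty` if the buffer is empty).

Answer: cywdmwt

Derivation:
After op 1 (delete): buffer="cywdmwt" (len 7), cursors c1@3 c2@4, authorship .......
After op 2 (move_left): buffer="cywdmwt" (len 7), cursors c1@2 c2@3, authorship .......
After op 3 (move_left): buffer="cywdmwt" (len 7), cursors c1@1 c2@2, authorship .......
After op 4 (move_right): buffer="cywdmwt" (len 7), cursors c1@2 c2@3, authorship .......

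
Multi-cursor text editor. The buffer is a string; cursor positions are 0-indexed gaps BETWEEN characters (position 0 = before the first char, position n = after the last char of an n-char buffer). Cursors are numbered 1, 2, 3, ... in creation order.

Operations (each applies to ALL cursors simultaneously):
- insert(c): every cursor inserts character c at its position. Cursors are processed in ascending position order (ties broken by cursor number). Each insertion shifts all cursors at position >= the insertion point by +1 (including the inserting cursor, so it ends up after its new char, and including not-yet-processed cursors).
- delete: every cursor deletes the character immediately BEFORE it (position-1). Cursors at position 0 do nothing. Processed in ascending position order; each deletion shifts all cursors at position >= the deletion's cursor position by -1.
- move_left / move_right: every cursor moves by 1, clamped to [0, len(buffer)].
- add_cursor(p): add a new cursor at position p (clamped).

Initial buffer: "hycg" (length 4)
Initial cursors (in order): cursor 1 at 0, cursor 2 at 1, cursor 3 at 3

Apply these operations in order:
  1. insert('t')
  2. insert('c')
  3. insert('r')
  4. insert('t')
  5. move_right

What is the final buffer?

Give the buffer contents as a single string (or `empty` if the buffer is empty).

Answer: tcrthtcrtyctcrtg

Derivation:
After op 1 (insert('t')): buffer="thtyctg" (len 7), cursors c1@1 c2@3 c3@6, authorship 1.2..3.
After op 2 (insert('c')): buffer="tchtcyctcg" (len 10), cursors c1@2 c2@5 c3@9, authorship 11.22..33.
After op 3 (insert('r')): buffer="tcrhtcryctcrg" (len 13), cursors c1@3 c2@7 c3@12, authorship 111.222..333.
After op 4 (insert('t')): buffer="tcrthtcrtyctcrtg" (len 16), cursors c1@4 c2@9 c3@15, authorship 1111.2222..3333.
After op 5 (move_right): buffer="tcrthtcrtyctcrtg" (len 16), cursors c1@5 c2@10 c3@16, authorship 1111.2222..3333.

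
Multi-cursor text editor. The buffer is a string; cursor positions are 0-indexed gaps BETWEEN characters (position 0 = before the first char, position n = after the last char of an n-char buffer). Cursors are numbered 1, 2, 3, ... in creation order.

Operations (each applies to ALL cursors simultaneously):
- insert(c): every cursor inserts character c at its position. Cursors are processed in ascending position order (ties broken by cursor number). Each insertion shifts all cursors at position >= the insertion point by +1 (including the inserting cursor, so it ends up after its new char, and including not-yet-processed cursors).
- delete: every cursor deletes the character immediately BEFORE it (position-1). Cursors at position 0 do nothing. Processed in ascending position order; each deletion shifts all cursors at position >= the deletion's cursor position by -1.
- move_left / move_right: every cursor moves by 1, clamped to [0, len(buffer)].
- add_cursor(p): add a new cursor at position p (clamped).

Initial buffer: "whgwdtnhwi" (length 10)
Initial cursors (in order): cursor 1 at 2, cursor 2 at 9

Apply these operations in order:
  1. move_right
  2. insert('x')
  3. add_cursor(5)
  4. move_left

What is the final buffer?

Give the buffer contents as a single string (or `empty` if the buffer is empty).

Answer: whgxwdtnhwix

Derivation:
After op 1 (move_right): buffer="whgwdtnhwi" (len 10), cursors c1@3 c2@10, authorship ..........
After op 2 (insert('x')): buffer="whgxwdtnhwix" (len 12), cursors c1@4 c2@12, authorship ...1.......2
After op 3 (add_cursor(5)): buffer="whgxwdtnhwix" (len 12), cursors c1@4 c3@5 c2@12, authorship ...1.......2
After op 4 (move_left): buffer="whgxwdtnhwix" (len 12), cursors c1@3 c3@4 c2@11, authorship ...1.......2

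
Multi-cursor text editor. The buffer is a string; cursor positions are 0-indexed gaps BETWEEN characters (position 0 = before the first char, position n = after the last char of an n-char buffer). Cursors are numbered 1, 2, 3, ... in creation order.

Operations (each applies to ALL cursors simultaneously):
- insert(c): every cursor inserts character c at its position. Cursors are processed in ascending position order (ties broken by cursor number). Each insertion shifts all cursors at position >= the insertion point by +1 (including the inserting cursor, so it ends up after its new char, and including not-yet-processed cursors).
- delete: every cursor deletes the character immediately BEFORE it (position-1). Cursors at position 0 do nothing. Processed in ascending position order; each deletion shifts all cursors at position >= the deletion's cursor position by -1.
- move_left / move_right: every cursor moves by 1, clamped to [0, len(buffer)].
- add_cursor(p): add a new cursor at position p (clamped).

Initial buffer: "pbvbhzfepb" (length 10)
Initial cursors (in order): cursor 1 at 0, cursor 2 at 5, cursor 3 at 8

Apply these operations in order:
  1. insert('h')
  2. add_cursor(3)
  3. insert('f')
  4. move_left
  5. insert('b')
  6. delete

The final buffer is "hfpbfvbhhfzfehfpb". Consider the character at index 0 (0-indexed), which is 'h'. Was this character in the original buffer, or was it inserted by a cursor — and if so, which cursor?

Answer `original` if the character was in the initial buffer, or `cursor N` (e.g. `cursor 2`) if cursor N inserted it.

Answer: cursor 1

Derivation:
After op 1 (insert('h')): buffer="hpbvbhhzfehpb" (len 13), cursors c1@1 c2@7 c3@11, authorship 1.....2...3..
After op 2 (add_cursor(3)): buffer="hpbvbhhzfehpb" (len 13), cursors c1@1 c4@3 c2@7 c3@11, authorship 1.....2...3..
After op 3 (insert('f')): buffer="hfpbfvbhhfzfehfpb" (len 17), cursors c1@2 c4@5 c2@10 c3@15, authorship 11..4...22...33..
After op 4 (move_left): buffer="hfpbfvbhhfzfehfpb" (len 17), cursors c1@1 c4@4 c2@9 c3@14, authorship 11..4...22...33..
After op 5 (insert('b')): buffer="hbfpbbfvbhhbfzfehbfpb" (len 21), cursors c1@2 c4@6 c2@12 c3@18, authorship 111..44...222...333..
After op 6 (delete): buffer="hfpbfvbhhfzfehfpb" (len 17), cursors c1@1 c4@4 c2@9 c3@14, authorship 11..4...22...33..
Authorship (.=original, N=cursor N): 1 1 . . 4 . . . 2 2 . . . 3 3 . .
Index 0: author = 1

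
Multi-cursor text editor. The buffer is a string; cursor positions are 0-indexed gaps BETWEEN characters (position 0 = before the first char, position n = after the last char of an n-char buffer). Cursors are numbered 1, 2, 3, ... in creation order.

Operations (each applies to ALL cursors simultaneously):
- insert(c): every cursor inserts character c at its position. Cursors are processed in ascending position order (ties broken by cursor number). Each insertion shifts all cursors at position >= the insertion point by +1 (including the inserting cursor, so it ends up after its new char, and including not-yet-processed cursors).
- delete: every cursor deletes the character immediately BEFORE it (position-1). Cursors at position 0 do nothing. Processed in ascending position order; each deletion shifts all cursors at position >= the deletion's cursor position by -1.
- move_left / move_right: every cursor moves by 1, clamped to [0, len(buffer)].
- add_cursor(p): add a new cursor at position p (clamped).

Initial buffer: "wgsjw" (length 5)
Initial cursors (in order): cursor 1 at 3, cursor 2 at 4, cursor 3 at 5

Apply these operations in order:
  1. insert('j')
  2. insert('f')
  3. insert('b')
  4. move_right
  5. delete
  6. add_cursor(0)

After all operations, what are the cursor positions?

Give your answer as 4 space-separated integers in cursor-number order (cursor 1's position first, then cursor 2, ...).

Answer: 6 9 11 0

Derivation:
After op 1 (insert('j')): buffer="wgsjjjwj" (len 8), cursors c1@4 c2@6 c3@8, authorship ...1.2.3
After op 2 (insert('f')): buffer="wgsjfjjfwjf" (len 11), cursors c1@5 c2@8 c3@11, authorship ...11.22.33
After op 3 (insert('b')): buffer="wgsjfbjjfbwjfb" (len 14), cursors c1@6 c2@10 c3@14, authorship ...111.222.333
After op 4 (move_right): buffer="wgsjfbjjfbwjfb" (len 14), cursors c1@7 c2@11 c3@14, authorship ...111.222.333
After op 5 (delete): buffer="wgsjfbjfbjf" (len 11), cursors c1@6 c2@9 c3@11, authorship ...11122233
After op 6 (add_cursor(0)): buffer="wgsjfbjfbjf" (len 11), cursors c4@0 c1@6 c2@9 c3@11, authorship ...11122233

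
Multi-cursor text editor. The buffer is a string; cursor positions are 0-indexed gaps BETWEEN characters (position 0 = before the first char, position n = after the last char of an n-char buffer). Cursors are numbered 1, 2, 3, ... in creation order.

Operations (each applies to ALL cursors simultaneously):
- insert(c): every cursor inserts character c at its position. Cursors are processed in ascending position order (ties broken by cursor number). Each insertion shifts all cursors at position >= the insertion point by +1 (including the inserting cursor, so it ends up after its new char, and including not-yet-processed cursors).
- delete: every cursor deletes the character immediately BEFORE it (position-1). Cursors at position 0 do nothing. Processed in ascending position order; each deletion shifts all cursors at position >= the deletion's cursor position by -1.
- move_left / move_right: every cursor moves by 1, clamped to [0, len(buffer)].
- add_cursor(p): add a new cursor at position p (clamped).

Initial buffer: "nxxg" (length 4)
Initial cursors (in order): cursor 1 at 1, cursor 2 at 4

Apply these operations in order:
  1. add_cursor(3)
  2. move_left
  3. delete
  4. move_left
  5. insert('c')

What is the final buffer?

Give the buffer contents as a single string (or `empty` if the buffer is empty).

After op 1 (add_cursor(3)): buffer="nxxg" (len 4), cursors c1@1 c3@3 c2@4, authorship ....
After op 2 (move_left): buffer="nxxg" (len 4), cursors c1@0 c3@2 c2@3, authorship ....
After op 3 (delete): buffer="ng" (len 2), cursors c1@0 c2@1 c3@1, authorship ..
After op 4 (move_left): buffer="ng" (len 2), cursors c1@0 c2@0 c3@0, authorship ..
After op 5 (insert('c')): buffer="cccng" (len 5), cursors c1@3 c2@3 c3@3, authorship 123..

Answer: cccng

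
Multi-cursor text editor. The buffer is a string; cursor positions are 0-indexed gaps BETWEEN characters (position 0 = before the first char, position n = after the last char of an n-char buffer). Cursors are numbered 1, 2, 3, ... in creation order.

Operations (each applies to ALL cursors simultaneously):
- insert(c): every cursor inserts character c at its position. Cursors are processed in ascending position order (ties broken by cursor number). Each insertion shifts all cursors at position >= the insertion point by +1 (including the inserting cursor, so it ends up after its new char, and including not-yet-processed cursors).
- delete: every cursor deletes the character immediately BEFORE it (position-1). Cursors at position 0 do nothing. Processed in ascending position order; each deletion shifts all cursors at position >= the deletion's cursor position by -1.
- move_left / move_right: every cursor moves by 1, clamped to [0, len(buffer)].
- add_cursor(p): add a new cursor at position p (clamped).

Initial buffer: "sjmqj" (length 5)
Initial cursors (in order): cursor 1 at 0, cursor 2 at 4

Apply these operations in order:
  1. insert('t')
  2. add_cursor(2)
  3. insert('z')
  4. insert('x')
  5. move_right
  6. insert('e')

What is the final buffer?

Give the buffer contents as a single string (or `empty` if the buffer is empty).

After op 1 (insert('t')): buffer="tsjmqtj" (len 7), cursors c1@1 c2@6, authorship 1....2.
After op 2 (add_cursor(2)): buffer="tsjmqtj" (len 7), cursors c1@1 c3@2 c2@6, authorship 1....2.
After op 3 (insert('z')): buffer="tzszjmqtzj" (len 10), cursors c1@2 c3@4 c2@9, authorship 11.3...22.
After op 4 (insert('x')): buffer="tzxszxjmqtzxj" (len 13), cursors c1@3 c3@6 c2@12, authorship 111.33...222.
After op 5 (move_right): buffer="tzxszxjmqtzxj" (len 13), cursors c1@4 c3@7 c2@13, authorship 111.33...222.
After op 6 (insert('e')): buffer="tzxsezxjemqtzxje" (len 16), cursors c1@5 c3@9 c2@16, authorship 111.133.3..222.2

Answer: tzxsezxjemqtzxje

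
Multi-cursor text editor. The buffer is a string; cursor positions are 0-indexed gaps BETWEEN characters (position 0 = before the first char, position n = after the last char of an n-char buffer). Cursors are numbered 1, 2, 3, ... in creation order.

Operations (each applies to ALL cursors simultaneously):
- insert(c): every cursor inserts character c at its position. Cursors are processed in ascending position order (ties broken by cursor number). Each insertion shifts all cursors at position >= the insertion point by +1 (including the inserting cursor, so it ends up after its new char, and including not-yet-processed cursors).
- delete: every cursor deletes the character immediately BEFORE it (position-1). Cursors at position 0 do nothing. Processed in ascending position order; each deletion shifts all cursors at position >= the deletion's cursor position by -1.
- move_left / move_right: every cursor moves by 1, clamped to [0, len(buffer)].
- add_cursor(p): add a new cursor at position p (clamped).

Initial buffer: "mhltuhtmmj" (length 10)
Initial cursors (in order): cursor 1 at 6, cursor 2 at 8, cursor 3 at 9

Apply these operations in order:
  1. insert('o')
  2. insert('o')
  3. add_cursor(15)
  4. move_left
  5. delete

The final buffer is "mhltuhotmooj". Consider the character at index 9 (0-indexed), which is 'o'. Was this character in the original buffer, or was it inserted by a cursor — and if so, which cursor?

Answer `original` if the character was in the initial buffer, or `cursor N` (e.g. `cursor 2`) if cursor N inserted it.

After op 1 (insert('o')): buffer="mhltuhotmomoj" (len 13), cursors c1@7 c2@10 c3@12, authorship ......1..2.3.
After op 2 (insert('o')): buffer="mhltuhootmoomooj" (len 16), cursors c1@8 c2@12 c3@15, authorship ......11..22.33.
After op 3 (add_cursor(15)): buffer="mhltuhootmoomooj" (len 16), cursors c1@8 c2@12 c3@15 c4@15, authorship ......11..22.33.
After op 4 (move_left): buffer="mhltuhootmoomooj" (len 16), cursors c1@7 c2@11 c3@14 c4@14, authorship ......11..22.33.
After op 5 (delete): buffer="mhltuhotmooj" (len 12), cursors c1@6 c2@9 c3@10 c4@10, authorship ......1..23.
Authorship (.=original, N=cursor N): . . . . . . 1 . . 2 3 .
Index 9: author = 2

Answer: cursor 2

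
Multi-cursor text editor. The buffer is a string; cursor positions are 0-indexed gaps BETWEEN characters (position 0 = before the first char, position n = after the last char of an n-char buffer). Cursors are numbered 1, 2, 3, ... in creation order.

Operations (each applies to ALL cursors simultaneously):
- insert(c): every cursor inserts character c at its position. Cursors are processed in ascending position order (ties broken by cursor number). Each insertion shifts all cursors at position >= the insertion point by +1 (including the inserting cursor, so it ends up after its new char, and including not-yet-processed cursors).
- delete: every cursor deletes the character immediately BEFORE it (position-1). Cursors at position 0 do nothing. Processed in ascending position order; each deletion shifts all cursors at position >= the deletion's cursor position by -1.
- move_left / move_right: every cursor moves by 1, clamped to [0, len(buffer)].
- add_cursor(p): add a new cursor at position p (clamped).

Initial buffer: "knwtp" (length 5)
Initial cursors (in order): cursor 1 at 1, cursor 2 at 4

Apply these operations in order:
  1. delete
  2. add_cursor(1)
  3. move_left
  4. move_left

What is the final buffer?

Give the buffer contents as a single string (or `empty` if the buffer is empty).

After op 1 (delete): buffer="nwp" (len 3), cursors c1@0 c2@2, authorship ...
After op 2 (add_cursor(1)): buffer="nwp" (len 3), cursors c1@0 c3@1 c2@2, authorship ...
After op 3 (move_left): buffer="nwp" (len 3), cursors c1@0 c3@0 c2@1, authorship ...
After op 4 (move_left): buffer="nwp" (len 3), cursors c1@0 c2@0 c3@0, authorship ...

Answer: nwp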